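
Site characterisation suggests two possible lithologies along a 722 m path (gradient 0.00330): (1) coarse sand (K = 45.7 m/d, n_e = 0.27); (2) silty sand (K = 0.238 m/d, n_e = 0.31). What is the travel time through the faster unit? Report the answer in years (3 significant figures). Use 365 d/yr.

3.54 years

Unit 1 (coarse sand): v = 45.7×0.0033/0.27 = 0.5586 m/d, t = 722/0.5586 = 1293 d
Unit 2 (silty sand): v = 0.238×0.0033/0.31 = 0.002534 m/d, t = 722/0.002534 = 285000 d
Faster: 1293 d / 365 = 3.54 yr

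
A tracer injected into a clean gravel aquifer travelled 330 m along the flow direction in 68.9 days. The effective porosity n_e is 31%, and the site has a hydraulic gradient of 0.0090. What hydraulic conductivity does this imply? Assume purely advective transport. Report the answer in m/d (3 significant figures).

v = L / t = 330 / 68.9 = 4.790 m/d
K = v · n / i = 4.790 × 0.31 / 0.0090 = 165 m/d

165 m/d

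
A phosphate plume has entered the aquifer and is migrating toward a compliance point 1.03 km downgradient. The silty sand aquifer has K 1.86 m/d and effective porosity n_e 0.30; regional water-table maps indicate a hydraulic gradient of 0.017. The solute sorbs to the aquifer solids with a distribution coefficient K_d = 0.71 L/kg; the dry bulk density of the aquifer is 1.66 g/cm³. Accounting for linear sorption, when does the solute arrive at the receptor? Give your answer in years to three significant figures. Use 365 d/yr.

Darcy flux q = K·i = 1.86 × 0.017 = 0.03162 m/d
Average linear velocity = 0.03162 / 0.30 = 0.1054 m/d
Retardation R = 1 + ρ_b·K_d/n = 1 + 1.66×0.71/0.30 = 4.929
Contaminant velocity v_c = v/R = 0.1054/4.929 = 0.02139 m/d
L = 1.03 km = 1030 m
t = L/v_c = 1030/0.02139 = 48160 d
   = 48160/365 = 132 yr

132 years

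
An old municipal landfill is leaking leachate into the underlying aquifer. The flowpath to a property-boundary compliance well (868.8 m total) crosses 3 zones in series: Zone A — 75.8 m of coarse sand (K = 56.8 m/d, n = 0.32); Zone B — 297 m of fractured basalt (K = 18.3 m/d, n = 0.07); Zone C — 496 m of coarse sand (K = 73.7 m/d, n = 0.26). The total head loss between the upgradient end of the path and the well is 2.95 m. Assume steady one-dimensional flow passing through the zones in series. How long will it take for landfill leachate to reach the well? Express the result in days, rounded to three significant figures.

Steady 1-D flow in series ⇒ the Darcy flux q is identical in every zone and the zone head losses add (resistances L/K in series).
Σ(L/K) = 75.8/56.8 + 297/18.3 + 496/73.7 = 1.335 + 16.23 + 6.730 = 24.29 d
q = ΔH / Σ(L/K) = 2.95 / 24.29 = 0.1214 m/d (same in every zone)
Zone A: v = q/n = 0.1214/0.32 = 0.3795 m/d → t_A = 75.8/0.3795 = 199.8 d
Zone B: v = q/n = 0.1214/0.07 = 1.735 m/d → t_B = 297/1.735 = 171.2 d
Zone C: v = q/n = 0.1214/0.26 = 0.4670 m/d → t_C = 496/0.4670 = 1062 d
Total t = 199.8 + 171.2 + 1062 = 1433 d

1430 days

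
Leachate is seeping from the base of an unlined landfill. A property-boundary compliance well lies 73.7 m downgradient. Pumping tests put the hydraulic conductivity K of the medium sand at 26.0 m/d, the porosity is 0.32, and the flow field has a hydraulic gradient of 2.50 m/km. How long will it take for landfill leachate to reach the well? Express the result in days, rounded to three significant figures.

363 days

Darcy flux q = K·i = 26.0 × 0.0025 = 0.06500 m/d
Average linear velocity = 0.06500 / 0.32 = 0.2031 m/d
t = L / v = 73.7 / 0.2031 = 362.8 d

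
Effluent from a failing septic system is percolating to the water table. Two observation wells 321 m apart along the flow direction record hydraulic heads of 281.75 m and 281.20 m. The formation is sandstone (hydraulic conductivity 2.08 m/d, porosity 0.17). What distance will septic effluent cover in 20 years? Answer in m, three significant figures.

Hydraulic gradient i = (281.75 − 281.20) / 321 = 0.55 / 321 = 0.001713
Specific discharge q = 2.08 × 0.001713 = 0.003564 m/d
v_s = q/n_e = 0.003564/0.17 = 0.02096 m/d
T = 20 yr × 365 = 7300 d
L = v × T = 0.02096 × 7300 = 153.0 m

153 m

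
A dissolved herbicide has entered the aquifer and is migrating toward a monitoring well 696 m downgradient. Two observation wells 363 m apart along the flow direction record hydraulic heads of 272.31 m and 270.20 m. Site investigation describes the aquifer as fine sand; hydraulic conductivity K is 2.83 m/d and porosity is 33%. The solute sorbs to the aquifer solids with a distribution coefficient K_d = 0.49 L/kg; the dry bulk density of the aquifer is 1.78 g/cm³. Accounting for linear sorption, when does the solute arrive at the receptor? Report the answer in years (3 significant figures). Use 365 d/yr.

139 years

Hydraulic gradient i = (272.31 − 270.20) / 363 = 2.11 / 363 = 0.005813
q = Ki = 2.83 × 0.005813 = 0.01645 m/d
v_s = q/n_e = 0.01645/0.33 = 0.04985 m/d
Retardation R = 1 + ρ_b·K_d/n = 1 + 1.78×0.49/0.33 = 3.643
Contaminant velocity v_c = v/R = 0.04985/3.643 = 0.01368 m/d
t = L/v_c = 696/0.01368 = 50870 d
   = 50870/365 = 139 yr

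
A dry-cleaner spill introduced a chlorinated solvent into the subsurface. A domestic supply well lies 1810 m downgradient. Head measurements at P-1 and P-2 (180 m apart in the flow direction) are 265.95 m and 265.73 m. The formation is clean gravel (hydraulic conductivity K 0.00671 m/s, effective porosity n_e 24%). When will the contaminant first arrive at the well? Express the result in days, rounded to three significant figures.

613 days

Hydraulic gradient i = (265.95 − 265.73) / 180 = 0.22 / 180 = 0.001222
K = 0.00671 m/s × 86400 s/d = 579.7 m/d
Darcy flux q = K·i = 579.7 × 0.001222 = 0.7086 m/d
Seepage velocity v = q / n = 0.7086 / 0.24 = 2.952 m/d
t = L / v = 1810 / 2.952 = 613.1 d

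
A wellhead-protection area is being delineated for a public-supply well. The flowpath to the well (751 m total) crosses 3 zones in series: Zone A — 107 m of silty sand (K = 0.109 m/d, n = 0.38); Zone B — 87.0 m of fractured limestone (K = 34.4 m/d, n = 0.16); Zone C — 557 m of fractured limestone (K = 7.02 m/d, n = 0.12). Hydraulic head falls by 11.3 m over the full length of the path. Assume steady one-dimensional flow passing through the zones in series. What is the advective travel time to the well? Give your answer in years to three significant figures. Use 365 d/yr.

31.3 years

Continuity: the same q passes through each zone, so ΔH = q·Σ(L_j/K_j) — the zones act as resistances in series.
Σ(L/K) = 107/0.109 + 87.0/34.4 + 557/7.02 = 981.7 + 2.529 + 79.34 = 1064 d
q = ΔH / Σ(L/K) = 11.3 / 1064 = 0.01063 m/d (same in every zone)
Zone A: v = q/n = 0.01063/0.38 = 0.02796 m/d → t_A = 107/0.02796 = 3827 d
Zone B: v = q/n = 0.01063/0.16 = 0.06641 m/d → t_B = 87.0/0.06641 = 1310 d
Zone C: v = q/n = 0.01063/0.12 = 0.08854 m/d → t_C = 557/0.08854 = 6291 d
Total t = 3827 + 1310 + 6291 = 11430 d
   = 11430 / 365 = 31.3 yr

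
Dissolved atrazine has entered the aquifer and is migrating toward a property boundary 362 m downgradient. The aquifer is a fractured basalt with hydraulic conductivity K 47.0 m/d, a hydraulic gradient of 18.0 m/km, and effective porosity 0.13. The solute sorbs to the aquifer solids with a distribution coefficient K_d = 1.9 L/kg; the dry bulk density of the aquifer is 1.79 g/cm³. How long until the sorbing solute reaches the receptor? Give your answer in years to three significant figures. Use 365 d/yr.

4.14 years

Darcy flux q = K·i = 47.0 × 0.018 = 0.8460 m/d
v_s = q/n_e = 0.8460/0.13 = 6.508 m/d
Retardation R = 1 + ρ_b·K_d/n = 1 + 1.79×1.9/0.13 = 27.16
Contaminant velocity v_c = v/R = 6.508/27.16 = 0.2396 m/d
t = L/v_c = 362/0.2396 = 1511 d
   = 1511/365 = 4.14 yr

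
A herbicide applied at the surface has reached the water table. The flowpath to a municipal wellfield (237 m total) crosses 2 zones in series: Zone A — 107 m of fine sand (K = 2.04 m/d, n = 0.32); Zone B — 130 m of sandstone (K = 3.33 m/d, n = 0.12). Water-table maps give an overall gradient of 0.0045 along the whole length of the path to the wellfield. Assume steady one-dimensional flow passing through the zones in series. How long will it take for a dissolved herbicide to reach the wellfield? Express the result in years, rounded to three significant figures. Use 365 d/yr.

Steady 1-D flow in series ⇒ the Darcy flux q is identical in every zone and the zone head losses add (resistances L/K in series).
Σ(L/K) = 107/2.04 + 130/3.33 = 52.45 + 39.04 = 91.49 d
K_eq = L_total / Σ(L/K) = 237 / 91.49 = 2.590 m/d
q = K_eq · i = 2.590 × 0.0045 = 0.01166 m/d (same in every zone)
Zone A: v = q/n = 0.01166/0.32 = 0.03643 m/d → t_A = 107/0.03643 = 2937 d
Zone B: v = q/n = 0.01166/0.12 = 0.09714 m/d → t_B = 130/0.09714 = 1338 d
Total t = 2937 + 1338 = 4276 d
   = 4276 / 365 = 11.7 yr

11.7 years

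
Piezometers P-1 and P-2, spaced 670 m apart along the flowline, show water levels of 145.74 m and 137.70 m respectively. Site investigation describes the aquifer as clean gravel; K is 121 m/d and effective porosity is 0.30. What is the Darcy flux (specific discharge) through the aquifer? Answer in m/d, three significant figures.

1.45 m/d

Hydraulic gradient i = (145.74 − 137.70) / 670 = 8.04 / 670 = 0.01200
Specific discharge q = 121 × 0.01200 = 1.452 m/d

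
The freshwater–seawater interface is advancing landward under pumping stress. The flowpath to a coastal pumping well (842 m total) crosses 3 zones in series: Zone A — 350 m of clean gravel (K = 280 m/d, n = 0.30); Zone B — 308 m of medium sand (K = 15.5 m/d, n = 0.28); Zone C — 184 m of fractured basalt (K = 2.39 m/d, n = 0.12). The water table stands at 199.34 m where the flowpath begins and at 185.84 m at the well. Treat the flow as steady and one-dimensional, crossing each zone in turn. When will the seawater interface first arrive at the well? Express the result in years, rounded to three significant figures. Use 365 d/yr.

Total head drop ΔH = 199.34 − 185.84 = 13.50 m
Continuity: the same q passes through each zone, so ΔH = q·Σ(L_j/K_j) — the zones act as resistances in series.
Σ(L/K) = 350/280 + 308/15.5 + 184/2.39 = 1.250 + 19.87 + 76.99 = 98.11 d
q = ΔH / Σ(L/K) = 13.50 / 98.11 = 0.1376 m/d (same in every zone)
Zone A: v = q/n = 0.1376/0.30 = 0.4587 m/d → t_A = 350/0.4587 = 763.1 d
Zone B: v = q/n = 0.1376/0.28 = 0.4914 m/d → t_B = 308/0.4914 = 626.7 d
Zone C: v = q/n = 0.1376/0.12 = 1.147 m/d → t_C = 184/1.147 = 160.5 d
Total t = 763.1 + 626.7 + 160.5 = 1550 d
   = 1550 / 365 = 4.25 yr

4.25 years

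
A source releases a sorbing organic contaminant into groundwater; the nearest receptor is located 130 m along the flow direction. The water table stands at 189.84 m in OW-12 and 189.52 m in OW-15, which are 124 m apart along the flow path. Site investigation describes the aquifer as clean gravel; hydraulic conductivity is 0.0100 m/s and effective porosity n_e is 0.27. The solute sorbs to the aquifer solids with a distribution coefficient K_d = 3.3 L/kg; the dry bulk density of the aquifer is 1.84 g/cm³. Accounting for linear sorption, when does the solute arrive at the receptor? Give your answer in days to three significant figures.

370 days

Hydraulic gradient i = (189.84 − 189.52) / 124 = 0.32 / 124 = 0.002581
K = 0.0100 m/s × 86400 s/d = 864.0 m/d
q = Ki = 864.0 × 0.002581 = 2.230 m/d
Average linear velocity = 2.230 / 0.27 = 8.258 m/d
Retardation R = 1 + ρ_b·K_d/n = 1 + 1.84×3.3/0.27 = 23.49
Contaminant velocity v_c = v/R = 8.258/23.49 = 0.3516 m/d
t = L/v_c = 130/0.3516 = 369.8 d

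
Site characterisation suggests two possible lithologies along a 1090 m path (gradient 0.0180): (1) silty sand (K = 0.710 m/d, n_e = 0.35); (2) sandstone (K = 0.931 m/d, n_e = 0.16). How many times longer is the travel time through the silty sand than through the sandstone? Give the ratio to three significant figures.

2.87

Unit 1 (silty sand): v = 0.710×0.018/0.35 = 0.03651 m/d, t = 1090/0.03651 = 29850 d
Unit 2 (sandstone): v = 0.931×0.018/0.16 = 0.1047 m/d, t = 1090/0.1047 = 10410 d
t(silty sand) / t(sandstone) = 29850/10410 = 2.87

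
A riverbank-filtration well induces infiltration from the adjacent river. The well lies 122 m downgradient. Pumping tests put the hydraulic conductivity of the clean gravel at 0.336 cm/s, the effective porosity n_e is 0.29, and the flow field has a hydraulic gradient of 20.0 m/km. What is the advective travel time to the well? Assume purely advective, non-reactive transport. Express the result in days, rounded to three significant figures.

K = 0.336 cm/s × 864 = 290.3 m/d
Darcy flux q = K·i = 290.3 × 0.020 = 5.806 m/d
v_s = q/n_e = 5.806/0.29 = 20.02 m/d
t = L / v = 122 / 20.02 = 6.094 d

6.09 days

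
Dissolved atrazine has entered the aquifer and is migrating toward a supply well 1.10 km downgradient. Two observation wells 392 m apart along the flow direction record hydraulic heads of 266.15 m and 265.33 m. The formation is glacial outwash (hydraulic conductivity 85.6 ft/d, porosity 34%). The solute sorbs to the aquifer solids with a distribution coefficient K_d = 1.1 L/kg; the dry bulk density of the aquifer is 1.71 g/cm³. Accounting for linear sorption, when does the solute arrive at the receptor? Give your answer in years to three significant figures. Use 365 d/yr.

Hydraulic gradient i = (266.15 − 265.33) / 392 = 0.82 / 392 = 0.002092
K = 85.6 ft/d × 0.3048 = 26.09 m/d
q = Ki = 26.09 × 0.002092 = 0.05458 m/d
Average linear velocity = 0.05458 / 0.34 = 0.1605 m/d
Retardation R = 1 + ρ_b·K_d/n = 1 + 1.71×1.1/0.34 = 6.532
Contaminant velocity v_c = v/R = 0.1605/6.532 = 0.02457 m/d
L = 1.10 km = 1100 m
t = L/v_c = 1100/0.02457 = 44760 d
   = 44760/365 = 123 yr

123 years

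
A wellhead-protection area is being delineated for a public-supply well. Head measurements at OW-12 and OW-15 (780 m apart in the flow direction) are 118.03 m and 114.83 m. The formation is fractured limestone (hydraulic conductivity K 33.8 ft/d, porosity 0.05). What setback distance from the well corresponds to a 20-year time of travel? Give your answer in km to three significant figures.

6.17 km

Hydraulic gradient i = (118.03 − 114.83) / 780 = 3.20 / 780 = 0.004103
K = 33.8 ft/d × 0.3048 = 10.30 m/d
q = Ki = 10.30 × 0.004103 = 0.04227 m/d
v_s = q/n_e = 0.04227/0.05 = 0.8453 m/d
T = 20 yr × 365 = 7300 d
L = v × T = 0.8453 × 7300 = 6171 m
   = 6.17 km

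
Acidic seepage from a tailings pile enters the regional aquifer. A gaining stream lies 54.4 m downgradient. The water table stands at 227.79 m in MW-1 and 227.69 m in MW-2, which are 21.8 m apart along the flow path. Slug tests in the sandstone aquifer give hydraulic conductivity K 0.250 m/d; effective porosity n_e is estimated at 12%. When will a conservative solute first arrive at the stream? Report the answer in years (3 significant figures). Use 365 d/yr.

Hydraulic gradient i = (227.79 − 227.69) / 21.8 = 0.10 / 21.8 = 0.004587
Darcy flux q = K·i = 0.250 × 0.004587 = 0.001147 m/d
Average linear velocity = 0.001147 / 0.12 = 0.009557 m/d
t = L / v = 54.4 / 0.009557 = 5692 d
   = 5692 / 365 = 15.6 yr

15.6 years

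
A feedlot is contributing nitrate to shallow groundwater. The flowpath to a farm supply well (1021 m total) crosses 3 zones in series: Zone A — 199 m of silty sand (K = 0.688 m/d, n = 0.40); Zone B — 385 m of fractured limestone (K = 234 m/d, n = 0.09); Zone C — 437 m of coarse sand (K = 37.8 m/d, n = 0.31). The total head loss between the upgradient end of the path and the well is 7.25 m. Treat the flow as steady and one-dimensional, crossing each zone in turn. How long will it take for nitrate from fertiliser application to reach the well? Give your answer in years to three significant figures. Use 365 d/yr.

Continuity: the same q passes through each zone, so ΔH = q·Σ(L_j/K_j) — the zones act as resistances in series.
Σ(L/K) = 199/0.688 + 385/234 + 437/37.8 = 289.2 + 1.645 + 11.56 = 302.5 d
q = ΔH / Σ(L/K) = 7.25 / 302.5 = 0.02397 m/d (same in every zone)
Zone A: v = q/n = 0.02397/0.40 = 0.05993 m/d → t_A = 199/0.05993 = 3321 d
Zone B: v = q/n = 0.02397/0.09 = 0.2663 m/d → t_B = 385/0.2663 = 1446 d
Zone C: v = q/n = 0.02397/0.31 = 0.07733 m/d → t_C = 437/0.07733 = 5651 d
Total t = 3321 + 1446 + 5651 = 10420 d
   = 10420 / 365 = 28.5 yr

28.5 years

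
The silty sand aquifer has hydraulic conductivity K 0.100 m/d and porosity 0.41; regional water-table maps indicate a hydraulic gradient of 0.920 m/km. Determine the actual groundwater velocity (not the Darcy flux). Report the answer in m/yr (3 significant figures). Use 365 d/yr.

Specific discharge q = 0.100 × 9.2e-4 = 9.200e-5 m/d
Average linear velocity = 9.200e-5 / 0.41 = 2.244e-4 m/d
   = 2.244e-4 × 365 = 0.0819 m/yr

0.0819 m/yr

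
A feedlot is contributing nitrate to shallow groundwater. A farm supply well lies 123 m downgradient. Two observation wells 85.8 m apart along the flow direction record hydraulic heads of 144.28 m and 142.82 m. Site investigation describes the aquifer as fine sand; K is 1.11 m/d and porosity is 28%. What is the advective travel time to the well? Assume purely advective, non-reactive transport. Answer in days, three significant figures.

Hydraulic gradient i = (144.28 − 142.82) / 85.8 = 1.46 / 85.8 = 0.01702
Darcy flux q = K·i = 1.11 × 0.01702 = 0.01889 m/d
v_s = q/n_e = 0.01889/0.28 = 0.06746 m/d
t = L / v = 123 / 0.06746 = 1823 d

1820 days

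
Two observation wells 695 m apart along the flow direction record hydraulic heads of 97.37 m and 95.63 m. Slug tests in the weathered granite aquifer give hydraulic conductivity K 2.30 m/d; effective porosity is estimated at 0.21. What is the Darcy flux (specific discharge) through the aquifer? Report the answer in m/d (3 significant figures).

Hydraulic gradient i = (97.37 − 95.63) / 695 = 1.74 / 695 = 0.002504
q = Ki = 2.30 × 0.002504 = 0.005758 m/d

0.00576 m/d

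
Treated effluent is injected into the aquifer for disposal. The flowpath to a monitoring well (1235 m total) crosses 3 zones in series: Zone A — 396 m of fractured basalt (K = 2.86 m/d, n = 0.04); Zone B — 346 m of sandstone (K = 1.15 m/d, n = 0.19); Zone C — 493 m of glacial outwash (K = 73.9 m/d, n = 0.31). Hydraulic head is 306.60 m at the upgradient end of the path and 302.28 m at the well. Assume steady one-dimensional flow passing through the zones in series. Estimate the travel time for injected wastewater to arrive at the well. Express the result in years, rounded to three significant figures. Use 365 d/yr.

Total head drop ΔH = 306.60 − 302.28 = 4.32 m
Continuity: the same q passes through each zone, so ΔH = q·Σ(L_j/K_j) — the zones act as resistances in series.
Σ(L/K) = 396/2.86 + 346/1.15 + 493/73.9 = 138.5 + 300.9 + 6.671 = 446.0 d
q = ΔH / Σ(L/K) = 4.32 / 446.0 = 0.009686 m/d (same in every zone)
Zone A: v = q/n = 0.009686/0.04 = 0.2422 m/d → t_A = 396/0.2422 = 1635 d
Zone B: v = q/n = 0.009686/0.19 = 0.05098 m/d → t_B = 346/0.05098 = 6787 d
Zone C: v = q/n = 0.009686/0.31 = 0.03125 m/d → t_C = 493/0.03125 = 15780 d
Total t = 1635 + 6787 + 15780 = 24200 d
   = 24200 / 365 = 66.3 yr

66.3 years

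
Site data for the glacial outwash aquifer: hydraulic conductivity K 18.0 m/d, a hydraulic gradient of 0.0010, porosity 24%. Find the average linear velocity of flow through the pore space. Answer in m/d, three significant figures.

Specific discharge q = 18.0 × 0.0010 = 0.01800 m/d
Seepage velocity v = q / n = 0.01800 / 0.24 = 0.07500 m/d

0.0750 m/d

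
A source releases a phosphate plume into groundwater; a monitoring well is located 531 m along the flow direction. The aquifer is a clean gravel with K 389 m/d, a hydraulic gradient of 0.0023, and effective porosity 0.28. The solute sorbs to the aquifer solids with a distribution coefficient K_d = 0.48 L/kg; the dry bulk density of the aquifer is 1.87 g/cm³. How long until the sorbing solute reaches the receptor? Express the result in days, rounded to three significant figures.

699 days

Specific discharge q = 389 × 0.0023 = 0.8947 m/d
Seepage velocity v = q / n = 0.8947 / 0.28 = 3.195 m/d
Retardation R = 1 + ρ_b·K_d/n = 1 + 1.87×0.48/0.28 = 4.206
Contaminant velocity v_c = v/R = 3.195/4.206 = 0.7598 m/d
t = L/v_c = 531/0.7598 = 698.9 d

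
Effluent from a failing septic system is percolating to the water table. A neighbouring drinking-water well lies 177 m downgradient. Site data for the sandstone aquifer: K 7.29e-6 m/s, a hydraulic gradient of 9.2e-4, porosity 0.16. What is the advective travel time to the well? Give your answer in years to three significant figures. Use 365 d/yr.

K = 7.29e-6 m/s × 86400 s/d = 0.6299 m/d
q = Ki = 0.6299 × 9.2e-4 = 5.795e-4 m/d
Seepage velocity v = q / n = 5.795e-4 / 0.16 = 0.003622 m/d
t = L / v = 177 / 0.003622 = 48870 d
   = 48870 / 365 = 134 yr

134 years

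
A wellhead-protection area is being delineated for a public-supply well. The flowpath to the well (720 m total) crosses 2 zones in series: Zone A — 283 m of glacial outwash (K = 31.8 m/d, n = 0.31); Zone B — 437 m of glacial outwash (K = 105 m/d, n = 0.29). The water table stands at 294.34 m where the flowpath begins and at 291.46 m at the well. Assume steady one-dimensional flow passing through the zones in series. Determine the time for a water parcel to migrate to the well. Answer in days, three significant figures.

973 days

Total head drop ΔH = 294.34 − 291.46 = 2.88 m
Steady 1-D flow in series ⇒ the Darcy flux q is identical in every zone and the zone head losses add (resistances L/K in series).
Σ(L/K) = 283/31.8 + 437/105 = 8.899 + 4.162 = 13.06 d
q = ΔH / Σ(L/K) = 2.88 / 13.06 = 0.2205 m/d (same in every zone)
Zone A: v = q/n = 0.2205/0.31 = 0.7113 m/d → t_A = 283/0.7113 = 397.9 d
Zone B: v = q/n = 0.2205/0.29 = 0.7603 m/d → t_B = 437/0.7603 = 574.7 d
Total t = 397.9 + 574.7 = 972.6 d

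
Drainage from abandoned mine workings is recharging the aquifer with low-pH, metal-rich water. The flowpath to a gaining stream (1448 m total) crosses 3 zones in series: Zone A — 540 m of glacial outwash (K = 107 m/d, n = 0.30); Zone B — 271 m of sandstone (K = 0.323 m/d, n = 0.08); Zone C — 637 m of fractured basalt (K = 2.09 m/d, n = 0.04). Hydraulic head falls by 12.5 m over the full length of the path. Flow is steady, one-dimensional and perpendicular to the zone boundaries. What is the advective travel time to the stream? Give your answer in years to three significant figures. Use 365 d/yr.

52.7 years

Steady 1-D flow in series ⇒ the Darcy flux q is identical in every zone and the zone head losses add (resistances L/K in series).
Σ(L/K) = 540/107 + 271/0.323 + 637/2.09 = 5.047 + 839.0 + 304.8 = 1149 d
q = ΔH / Σ(L/K) = 12.5 / 1149 = 0.01088 m/d (same in every zone)
Zone A: v = q/n = 0.01088/0.30 = 0.03627 m/d → t_A = 540/0.03627 = 14890 d
Zone B: v = q/n = 0.01088/0.08 = 0.1360 m/d → t_B = 271/0.1360 = 1993 d
Zone C: v = q/n = 0.01088/0.04 = 0.2720 m/d → t_C = 637/0.2720 = 2342 d
Total t = 14890 + 1993 + 2342 = 19220 d
   = 19220 / 365 = 52.7 yr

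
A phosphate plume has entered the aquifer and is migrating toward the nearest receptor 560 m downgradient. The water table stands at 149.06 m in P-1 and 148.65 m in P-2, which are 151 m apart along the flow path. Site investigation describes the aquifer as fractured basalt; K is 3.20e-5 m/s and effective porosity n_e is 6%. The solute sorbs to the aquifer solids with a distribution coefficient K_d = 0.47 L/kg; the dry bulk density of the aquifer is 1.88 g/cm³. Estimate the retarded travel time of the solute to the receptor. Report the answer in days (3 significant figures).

70400 days

Hydraulic gradient i = (149.06 − 148.65) / 151 = 0.41 / 151 = 0.002715
K = 3.20e-5 m/s × 86400 s/d = 2.765 m/d
q = Ki = 2.765 × 0.002715 = 0.007507 m/d
v = Ki/n = 2.765·0.002715/0.06 = 0.1251 m/d
Retardation R = 1 + ρ_b·K_d/n = 1 + 1.88×0.47/0.06 = 15.73
Contaminant velocity v_c = v/R = 0.1251/15.73 = 0.007956 m/d
t = L/v_c = 560/0.007956 = 70390 d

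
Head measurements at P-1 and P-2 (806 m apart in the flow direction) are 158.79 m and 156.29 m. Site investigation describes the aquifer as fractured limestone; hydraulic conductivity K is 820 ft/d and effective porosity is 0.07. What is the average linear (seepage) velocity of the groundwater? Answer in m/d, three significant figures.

Hydraulic gradient i = (158.79 − 156.29) / 806 = 2.50 / 806 = 0.003102
K = 820 ft/d × 0.3048 = 249.9 m/d
Specific discharge q = 249.9 × 0.003102 = 0.7752 m/d
v = Ki/n = 249.9·0.003102/0.07 = 11.07 m/d

11.1 m/d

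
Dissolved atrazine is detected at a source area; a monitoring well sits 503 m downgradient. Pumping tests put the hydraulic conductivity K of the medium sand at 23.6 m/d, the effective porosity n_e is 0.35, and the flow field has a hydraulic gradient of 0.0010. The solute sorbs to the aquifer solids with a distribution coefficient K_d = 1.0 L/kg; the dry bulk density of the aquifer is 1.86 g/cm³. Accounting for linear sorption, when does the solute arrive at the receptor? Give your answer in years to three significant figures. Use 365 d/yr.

129 years

Darcy flux q = K·i = 23.6 × 0.0010 = 0.02360 m/d
v_s = q/n_e = 0.02360/0.35 = 0.06743 m/d
Retardation R = 1 + ρ_b·K_d/n = 1 + 1.86×1.0/0.35 = 6.314
Contaminant velocity v_c = v/R = 0.06743/6.314 = 0.01068 m/d
t = L/v_c = 503/0.01068 = 47100 d
   = 47100/365 = 129 yr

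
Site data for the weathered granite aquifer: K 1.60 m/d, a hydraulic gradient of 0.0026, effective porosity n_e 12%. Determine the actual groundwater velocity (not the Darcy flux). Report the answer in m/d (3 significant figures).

Specific discharge q = 1.60 × 0.0026 = 0.004160 m/d
Seepage velocity v = q / n = 0.004160 / 0.12 = 0.03467 m/d

0.0347 m/d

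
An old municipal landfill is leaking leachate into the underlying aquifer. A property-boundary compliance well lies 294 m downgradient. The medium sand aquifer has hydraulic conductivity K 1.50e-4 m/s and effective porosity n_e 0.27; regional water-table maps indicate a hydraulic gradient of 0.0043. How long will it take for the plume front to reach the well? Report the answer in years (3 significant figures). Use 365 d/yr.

K = 1.50e-4 m/s × 86400 s/d = 12.96 m/d
Darcy flux q = K·i = 12.96 × 0.0043 = 0.05573 m/d
v = Ki/n = 12.96·0.0043/0.27 = 0.2064 m/d
t = L / v = 294 / 0.2064 = 1424 d
   = 1424 / 365 = 3.90 yr

3.90 years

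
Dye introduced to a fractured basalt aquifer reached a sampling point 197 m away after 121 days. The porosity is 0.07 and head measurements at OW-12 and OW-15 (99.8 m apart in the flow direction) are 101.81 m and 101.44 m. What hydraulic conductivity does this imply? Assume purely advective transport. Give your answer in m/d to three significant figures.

Hydraulic gradient i = (101.81 − 101.44) / 99.8 = 0.37 / 99.8 = 0.003707
v = L / t = 197 / 121 = 1.628 m/d
K = v · n / i = 1.628 × 0.07 / 0.003707 = 30.7 m/d

30.7 m/d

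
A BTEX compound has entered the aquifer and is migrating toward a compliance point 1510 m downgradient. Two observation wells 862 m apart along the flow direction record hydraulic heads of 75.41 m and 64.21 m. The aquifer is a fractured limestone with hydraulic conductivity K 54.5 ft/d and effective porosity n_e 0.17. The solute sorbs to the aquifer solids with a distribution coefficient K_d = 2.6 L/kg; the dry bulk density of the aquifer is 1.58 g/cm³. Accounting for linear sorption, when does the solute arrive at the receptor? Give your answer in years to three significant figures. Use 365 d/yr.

Hydraulic gradient i = (75.41 − 64.21) / 862 = 11.20 / 862 = 0.01299
K = 54.5 ft/d × 0.3048 = 16.61 m/d
Darcy flux q = K·i = 16.61 × 0.01299 = 0.2158 m/d
Seepage velocity v = q / n = 0.2158 / 0.17 = 1.270 m/d
Retardation R = 1 + ρ_b·K_d/n = 1 + 1.58×2.6/0.17 = 25.16
Contaminant velocity v_c = v/R = 1.270/25.16 = 0.05045 m/d
t = L/v_c = 1510/0.05045 = 29930 d
   = 29930/365 = 82.0 yr

82.0 years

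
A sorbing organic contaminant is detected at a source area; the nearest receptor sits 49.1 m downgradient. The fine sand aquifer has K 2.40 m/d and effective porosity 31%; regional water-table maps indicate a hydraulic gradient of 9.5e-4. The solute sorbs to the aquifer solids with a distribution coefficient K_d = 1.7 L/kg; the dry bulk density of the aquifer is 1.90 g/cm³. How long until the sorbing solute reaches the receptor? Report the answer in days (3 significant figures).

Darcy flux q = K·i = 2.40 × 9.5e-4 = 0.002280 m/d
Seepage velocity v = q / n = 0.002280 / 0.31 = 0.007355 m/d
Retardation R = 1 + ρ_b·K_d/n = 1 + 1.90×1.7/0.31 = 11.42
Contaminant velocity v_c = v/R = 0.007355/11.42 = 6.441e-4 m/d
t = L/v_c = 49.1/6.441e-4 = 76230 d

76200 days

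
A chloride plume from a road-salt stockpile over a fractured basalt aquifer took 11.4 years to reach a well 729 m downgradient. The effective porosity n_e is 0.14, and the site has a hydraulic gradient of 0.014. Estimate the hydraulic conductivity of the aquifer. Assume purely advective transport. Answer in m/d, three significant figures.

t = 11.4 years = 4161 d
v = L / t = 729 / 4161 = 0.1752 m/d
K = v · n / i = 0.1752 × 0.14 / 0.014 = 1.75 m/d

1.75 m/d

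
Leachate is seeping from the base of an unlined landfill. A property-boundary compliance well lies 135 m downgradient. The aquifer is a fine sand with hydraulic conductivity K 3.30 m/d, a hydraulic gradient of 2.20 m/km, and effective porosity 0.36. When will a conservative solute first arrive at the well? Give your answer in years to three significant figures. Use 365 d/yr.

18.3 years

Specific discharge q = 3.30 × 0.0022 = 0.007260 m/d
Seepage velocity v = q / n = 0.007260 / 0.36 = 0.02017 m/d
t = L / v = 135 / 0.02017 = 6694 d
   = 6694 / 365 = 18.3 yr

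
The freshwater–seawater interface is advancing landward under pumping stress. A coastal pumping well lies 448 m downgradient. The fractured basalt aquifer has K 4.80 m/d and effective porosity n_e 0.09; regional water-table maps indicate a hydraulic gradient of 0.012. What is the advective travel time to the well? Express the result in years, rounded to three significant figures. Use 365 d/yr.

Specific discharge q = 4.80 × 0.012 = 0.05760 m/d
Average linear velocity = 0.05760 / 0.09 = 0.6400 m/d
t = L / v = 448 / 0.6400 = 700.0 d
   = 700.0 / 365 = 1.92 yr

1.92 years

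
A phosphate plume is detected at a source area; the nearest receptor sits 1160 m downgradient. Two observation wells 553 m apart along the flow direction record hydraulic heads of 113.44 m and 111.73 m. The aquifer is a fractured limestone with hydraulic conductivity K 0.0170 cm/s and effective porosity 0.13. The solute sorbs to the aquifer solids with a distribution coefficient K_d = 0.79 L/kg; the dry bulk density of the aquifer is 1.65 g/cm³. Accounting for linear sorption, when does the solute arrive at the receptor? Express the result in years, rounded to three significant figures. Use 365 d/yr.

Hydraulic gradient i = (113.44 − 111.73) / 553 = 1.71 / 553 = 0.003092
K = 0.0170 cm/s × 864 = 14.69 m/d
Darcy flux q = K·i = 14.69 × 0.003092 = 0.04542 m/d
v = Ki/n = 14.69·0.003092/0.13 = 0.3494 m/d
Retardation R = 1 + ρ_b·K_d/n = 1 + 1.65×0.79/0.13 = 11.03
Contaminant velocity v_c = v/R = 0.3494/11.03 = 0.03168 m/d
t = L/v_c = 1160/0.03168 = 36610 d
   = 36610/365 = 100 yr

100 years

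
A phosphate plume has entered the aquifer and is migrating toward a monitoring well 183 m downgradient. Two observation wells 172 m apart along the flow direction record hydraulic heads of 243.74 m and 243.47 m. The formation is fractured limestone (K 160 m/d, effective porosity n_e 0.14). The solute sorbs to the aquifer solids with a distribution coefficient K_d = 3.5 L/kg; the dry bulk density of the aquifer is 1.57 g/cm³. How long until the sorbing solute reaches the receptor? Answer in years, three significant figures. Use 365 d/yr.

Hydraulic gradient i = (243.74 − 243.47) / 172 = 0.27 / 172 = 0.001570
Darcy flux q = K·i = 160 × 0.001570 = 0.2512 m/d
v_s = q/n_e = 0.2512/0.14 = 1.794 m/d
Retardation R = 1 + ρ_b·K_d/n = 1 + 1.57×3.5/0.14 = 40.25
Contaminant velocity v_c = v/R = 1.794/40.25 = 0.04457 m/d
t = L/v_c = 183/0.04457 = 4106 d
   = 4106/365 = 11.2 yr

11.2 years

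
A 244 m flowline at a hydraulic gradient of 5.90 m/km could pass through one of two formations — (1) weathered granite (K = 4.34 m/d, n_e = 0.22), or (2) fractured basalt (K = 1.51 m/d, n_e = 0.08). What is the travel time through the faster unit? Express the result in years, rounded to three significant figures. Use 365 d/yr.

Unit 1 (weathered granite): v = 4.34×0.0059/0.22 = 0.1164 m/d, t = 244/0.1164 = 2096 d
Unit 2 (fractured basalt): v = 1.51×0.0059/0.08 = 0.1114 m/d, t = 244/0.1114 = 2191 d
Faster: 2096 d / 365 = 5.74 yr

5.74 years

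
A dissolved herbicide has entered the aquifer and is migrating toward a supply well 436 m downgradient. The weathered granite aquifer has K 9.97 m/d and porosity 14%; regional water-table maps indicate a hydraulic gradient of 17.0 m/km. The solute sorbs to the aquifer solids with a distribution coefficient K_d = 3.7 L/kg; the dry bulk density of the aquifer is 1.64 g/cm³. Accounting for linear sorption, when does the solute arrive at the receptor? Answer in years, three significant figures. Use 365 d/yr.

43.8 years

q = Ki = 9.97 × 0.017 = 0.1695 m/d
Average linear velocity = 0.1695 / 0.14 = 1.211 m/d
Retardation R = 1 + ρ_b·K_d/n = 1 + 1.64×3.7/0.14 = 44.34
Contaminant velocity v_c = v/R = 1.211/44.34 = 0.02730 m/d
t = L/v_c = 436/0.02730 = 15970 d
   = 15970/365 = 43.8 yr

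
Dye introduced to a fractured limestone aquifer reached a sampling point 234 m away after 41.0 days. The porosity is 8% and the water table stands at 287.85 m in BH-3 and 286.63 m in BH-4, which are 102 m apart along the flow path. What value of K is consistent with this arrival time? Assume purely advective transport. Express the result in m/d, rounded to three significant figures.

Hydraulic gradient i = (287.85 − 286.63) / 102 = 1.22 / 102 = 0.01196
v = L / t = 234 / 41.0 = 5.707 m/d
K = v · n / i = 5.707 × 0.08 / 0.01196 = 38.2 m/d

38.2 m/d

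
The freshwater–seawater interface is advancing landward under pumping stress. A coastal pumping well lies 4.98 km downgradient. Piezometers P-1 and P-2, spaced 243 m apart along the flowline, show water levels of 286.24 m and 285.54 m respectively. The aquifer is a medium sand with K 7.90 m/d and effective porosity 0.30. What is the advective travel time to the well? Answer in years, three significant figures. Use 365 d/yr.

Hydraulic gradient i = (286.24 − 285.54) / 243 = 0.70 / 243 = 0.002881
Specific discharge q = 7.90 × 0.002881 = 0.02276 m/d
Seepage velocity v = q / n = 0.02276 / 0.30 = 0.07586 m/d
L = 4.98 km = 4980 m
t = L / v = 4980 / 0.07586 = 65650 d
   = 65650 / 365 = 180 yr

180 years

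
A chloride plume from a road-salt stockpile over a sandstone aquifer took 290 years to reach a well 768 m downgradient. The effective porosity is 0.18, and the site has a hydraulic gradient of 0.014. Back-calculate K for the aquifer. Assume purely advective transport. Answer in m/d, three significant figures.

t = 290 years = 105900 d
v = L / t = 768 / 105900 = 0.007256 m/d
K = v · n / i = 0.007256 × 0.18 / 0.014 = 0.0933 m/d

0.0933 m/d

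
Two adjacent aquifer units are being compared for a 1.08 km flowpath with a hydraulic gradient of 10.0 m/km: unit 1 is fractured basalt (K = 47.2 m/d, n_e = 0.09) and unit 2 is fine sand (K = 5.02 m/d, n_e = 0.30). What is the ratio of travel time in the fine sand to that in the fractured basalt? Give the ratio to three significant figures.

31.3

Unit 1 (fractured basalt): v = 47.2×0.010/0.09 = 5.244 m/d, t = 1080/5.244 = 205.9 d
Unit 2 (fine sand): v = 5.02×0.010/0.30 = 0.1673 m/d, t = 1080/0.1673 = 6454 d
t(fine sand) / t(fractured basalt) = 6454/205.9 = 31.3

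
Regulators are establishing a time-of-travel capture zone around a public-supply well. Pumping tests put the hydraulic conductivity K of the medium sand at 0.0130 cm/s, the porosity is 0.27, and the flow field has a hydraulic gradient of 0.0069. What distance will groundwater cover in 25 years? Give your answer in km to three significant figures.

2.62 km

K = 0.0130 cm/s × 864 = 11.23 m/d
Darcy flux q = K·i = 11.23 × 0.0069 = 0.07750 m/d
Average linear velocity = 0.07750 / 0.27 = 0.2870 m/d
T = 25 yr × 365 = 9125 d
L = v × T = 0.2870 × 9125 = 2619 m
   = 2.62 km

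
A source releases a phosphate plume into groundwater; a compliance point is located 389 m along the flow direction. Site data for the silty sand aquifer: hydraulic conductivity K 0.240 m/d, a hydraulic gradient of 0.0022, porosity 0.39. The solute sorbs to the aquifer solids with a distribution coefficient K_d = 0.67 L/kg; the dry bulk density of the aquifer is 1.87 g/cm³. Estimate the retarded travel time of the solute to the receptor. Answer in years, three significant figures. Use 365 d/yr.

3320 years

q = Ki = 0.240 × 0.0022 = 5.280e-4 m/d
v_s = q/n_e = 5.280e-4/0.39 = 0.001354 m/d
Retardation R = 1 + ρ_b·K_d/n = 1 + 1.87×0.67/0.39 = 4.213
Contaminant velocity v_c = v/R = 0.001354/4.213 = 3.214e-4 m/d
t = L/v_c = 389/3.214e-4 = 1.210e6 d
   = 1.210e6/365 = 3320 yr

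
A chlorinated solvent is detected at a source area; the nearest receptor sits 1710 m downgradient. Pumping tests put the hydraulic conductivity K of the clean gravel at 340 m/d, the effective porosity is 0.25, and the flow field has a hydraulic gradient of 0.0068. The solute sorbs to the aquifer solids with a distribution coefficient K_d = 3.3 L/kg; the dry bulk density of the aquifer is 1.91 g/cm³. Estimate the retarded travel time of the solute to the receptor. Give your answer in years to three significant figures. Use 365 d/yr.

q = Ki = 340 × 0.0068 = 2.312 m/d
Average linear velocity = 2.312 / 0.25 = 9.248 m/d
Retardation R = 1 + ρ_b·K_d/n = 1 + 1.91×3.3/0.25 = 26.21
Contaminant velocity v_c = v/R = 9.248/26.21 = 0.3528 m/d
t = L/v_c = 1710/0.3528 = 4847 d
   = 4847/365 = 13.3 yr

13.3 years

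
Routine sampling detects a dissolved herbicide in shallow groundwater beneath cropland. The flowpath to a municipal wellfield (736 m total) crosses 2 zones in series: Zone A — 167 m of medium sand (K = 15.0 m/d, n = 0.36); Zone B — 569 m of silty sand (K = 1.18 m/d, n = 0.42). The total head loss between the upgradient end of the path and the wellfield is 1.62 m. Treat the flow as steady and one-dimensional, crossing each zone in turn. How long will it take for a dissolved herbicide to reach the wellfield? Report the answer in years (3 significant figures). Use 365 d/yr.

250 years

Continuity: the same q passes through each zone, so ΔH = q·Σ(L_j/K_j) — the zones act as resistances in series.
Σ(L/K) = 167/15.0 + 569/1.18 = 11.13 + 482.2 = 493.3 d
q = ΔH / Σ(L/K) = 1.62 / 493.3 = 0.003284 m/d (same in every zone)
Zone A: v = q/n = 0.003284/0.36 = 0.009122 m/d → t_A = 167/0.009122 = 18310 d
Zone B: v = q/n = 0.003284/0.42 = 0.007818 m/d → t_B = 569/0.007818 = 72780 d
Total t = 18310 + 72780 = 91080 d
   = 91080 / 365 = 250 yr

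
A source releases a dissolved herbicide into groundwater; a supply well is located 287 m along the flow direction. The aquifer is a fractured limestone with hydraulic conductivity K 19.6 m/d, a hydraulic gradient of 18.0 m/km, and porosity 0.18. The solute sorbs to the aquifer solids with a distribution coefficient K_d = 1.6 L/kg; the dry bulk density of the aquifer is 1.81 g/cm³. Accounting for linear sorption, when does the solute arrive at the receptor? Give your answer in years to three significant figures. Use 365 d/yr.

6.86 years

Darcy flux q = K·i = 19.6 × 0.018 = 0.3528 m/d
Seepage velocity v = q / n = 0.3528 / 0.18 = 1.960 m/d
Retardation R = 1 + ρ_b·K_d/n = 1 + 1.81×1.6/0.18 = 17.09
Contaminant velocity v_c = v/R = 1.960/17.09 = 0.1147 m/d
t = L/v_c = 287/0.1147 = 2502 d
   = 2502/365 = 6.86 yr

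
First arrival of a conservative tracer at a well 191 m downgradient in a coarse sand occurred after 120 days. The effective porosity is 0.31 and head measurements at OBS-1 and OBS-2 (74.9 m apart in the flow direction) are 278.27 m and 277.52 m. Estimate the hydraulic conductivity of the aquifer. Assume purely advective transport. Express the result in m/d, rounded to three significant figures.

49.3 m/d

Hydraulic gradient i = (278.27 − 277.52) / 74.9 = 0.75 / 74.9 = 0.01001
v = L / t = 191 / 120 = 1.592 m/d
K = v · n / i = 1.592 × 0.31 / 0.01001 = 49.3 m/d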